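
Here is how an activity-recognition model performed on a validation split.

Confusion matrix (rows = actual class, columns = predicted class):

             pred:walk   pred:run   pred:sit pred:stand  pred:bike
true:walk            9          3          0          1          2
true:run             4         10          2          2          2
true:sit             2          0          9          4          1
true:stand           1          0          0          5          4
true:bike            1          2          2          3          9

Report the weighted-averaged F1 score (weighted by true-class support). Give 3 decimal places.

0.545

Per-class F1 score (2·TP/(2·TP+FP+FN)):
  walk: TP=9, FP=4+2+1+1=8, FN=3+0+1+2=6 → 18/32 = 0.5625
  run: TP=10, FP=3+0+0+2=5, FN=4+2+2+2=10 → 20/35 = 0.5714
  sit: TP=9, FP=0+2+0+2=4, FN=2+0+4+1=7 → 18/29 = 0.6207
  stand: TP=5, FP=1+2+4+3=10, FN=1+0+0+4=5 → 10/25 = 0.4000
  bike: TP=9, FP=2+2+1+4=9, FN=1+2+2+3=8 → 18/35 = 0.5143
Weighted-F1 score = Σ (supportᵢ/N)·F1 scoreᵢ with N=78: (15/78)·0.5625 + (20/78)·0.5714 + (16/78)·0.6207 + (10/78)·0.4000 + (17/78)·0.5143 = 0.545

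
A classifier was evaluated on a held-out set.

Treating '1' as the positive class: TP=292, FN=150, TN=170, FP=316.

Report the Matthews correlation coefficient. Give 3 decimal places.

0.011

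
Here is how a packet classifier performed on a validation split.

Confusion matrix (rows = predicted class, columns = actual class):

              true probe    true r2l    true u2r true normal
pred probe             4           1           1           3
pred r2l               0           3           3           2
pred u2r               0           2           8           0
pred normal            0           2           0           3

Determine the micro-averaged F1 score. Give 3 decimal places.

Micro-averaging pools counts across classes: ΣTP=18, ΣFP=14, ΣFN=14.
Micro-F1 score = 2·TP/(2·TP+FP+FN) on pooled counts = 0.563 (equals overall accuracy in single-label multiclass).

0.563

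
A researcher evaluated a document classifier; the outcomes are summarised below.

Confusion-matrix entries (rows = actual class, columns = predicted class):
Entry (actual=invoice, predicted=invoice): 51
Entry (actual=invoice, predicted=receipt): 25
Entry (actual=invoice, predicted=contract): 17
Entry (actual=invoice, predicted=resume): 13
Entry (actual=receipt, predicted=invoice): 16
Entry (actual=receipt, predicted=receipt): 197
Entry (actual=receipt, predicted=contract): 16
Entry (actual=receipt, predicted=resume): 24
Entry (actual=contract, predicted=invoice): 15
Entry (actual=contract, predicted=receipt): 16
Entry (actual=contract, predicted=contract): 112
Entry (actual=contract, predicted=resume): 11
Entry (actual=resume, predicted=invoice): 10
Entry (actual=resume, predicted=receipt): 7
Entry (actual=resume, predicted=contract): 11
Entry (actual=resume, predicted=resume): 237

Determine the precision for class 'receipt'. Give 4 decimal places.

0.8041

Take TP from the diagonal, FP from the rest of the 'receipt' prediction marginal, FN from the rest of the 'receipt' actual marginal.
precision = TP/(TP+FP).
receipt: TP=197, FP=25+16+7=48 → 197/245 = 0.80408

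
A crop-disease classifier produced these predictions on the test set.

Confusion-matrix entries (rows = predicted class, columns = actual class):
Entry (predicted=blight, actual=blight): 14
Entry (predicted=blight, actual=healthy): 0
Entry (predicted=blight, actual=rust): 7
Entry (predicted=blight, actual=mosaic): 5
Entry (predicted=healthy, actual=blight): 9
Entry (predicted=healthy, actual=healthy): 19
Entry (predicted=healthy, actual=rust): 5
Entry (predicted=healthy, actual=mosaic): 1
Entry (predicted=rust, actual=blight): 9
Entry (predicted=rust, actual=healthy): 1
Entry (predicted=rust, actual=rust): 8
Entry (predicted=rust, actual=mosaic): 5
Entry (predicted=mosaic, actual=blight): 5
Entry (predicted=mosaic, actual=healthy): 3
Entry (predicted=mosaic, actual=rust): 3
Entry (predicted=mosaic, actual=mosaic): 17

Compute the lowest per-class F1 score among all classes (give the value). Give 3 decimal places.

Per-class F1 score (2·TP/(2·TP+FP+FN)):
  blight: TP=14, FP=0+7+5=12, FN=9+9+5=23 → 28/63 = 0.4444
  healthy: TP=19, FP=9+5+1=15, FN=0+1+3=4 → 38/57 = 0.6667
  rust: TP=8, FP=9+1+5=15, FN=7+5+3=15 → 16/46 = 0.3478
  mosaic: TP=17, FP=5+3+3=11, FN=5+1+5=11 → 34/56 = 0.6071
Lowest is class 'rust' with F1 score = 0.348.

0.348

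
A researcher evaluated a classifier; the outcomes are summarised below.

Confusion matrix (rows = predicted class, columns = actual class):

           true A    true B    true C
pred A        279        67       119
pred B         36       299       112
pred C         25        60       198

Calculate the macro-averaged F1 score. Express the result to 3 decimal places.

Per-class F1 score (2·TP/(2·TP+FP+FN)):
  A: TP=279, FP=67+119=186, FN=36+25=61 → 558/805 = 0.6932
  B: TP=299, FP=36+112=148, FN=67+60=127 → 598/873 = 0.6850
  C: TP=198, FP=25+60=85, FN=119+112=231 → 396/712 = 0.5562
Macro-F1 score = mean = (0.6932 + 0.6850 + 0.5562) / 3 = 0.645

0.645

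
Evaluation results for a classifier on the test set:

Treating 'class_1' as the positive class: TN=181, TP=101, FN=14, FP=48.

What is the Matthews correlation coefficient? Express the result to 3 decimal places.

0.637

MCC = (TP·TN − FP·FN) / √((TP+FP)(TP+FN)(TN+FP)(TN+FN))
Numerator = 101·181 − 48·14 = 17609
Denominator = √(149·115·229·195) = √765163425 = 27661.5875
MCC = 17609 / 27661.5875 = 0.637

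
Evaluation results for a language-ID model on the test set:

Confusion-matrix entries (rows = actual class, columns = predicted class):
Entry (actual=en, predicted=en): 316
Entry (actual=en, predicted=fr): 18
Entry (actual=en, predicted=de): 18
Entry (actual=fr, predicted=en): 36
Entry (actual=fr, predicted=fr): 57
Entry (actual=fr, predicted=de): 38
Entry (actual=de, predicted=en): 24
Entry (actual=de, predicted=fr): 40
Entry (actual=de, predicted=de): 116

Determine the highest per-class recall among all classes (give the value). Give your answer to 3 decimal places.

Per-class recall (TP/(TP+FN)):
  en: TP=316, FN=18+18=36 → 316/352 = 0.8977
  fr: TP=57, FN=36+38=74 → 57/131 = 0.4351
  de: TP=116, FN=24+40=64 → 116/180 = 0.6444
Highest is class 'en' with recall = 0.898.

0.898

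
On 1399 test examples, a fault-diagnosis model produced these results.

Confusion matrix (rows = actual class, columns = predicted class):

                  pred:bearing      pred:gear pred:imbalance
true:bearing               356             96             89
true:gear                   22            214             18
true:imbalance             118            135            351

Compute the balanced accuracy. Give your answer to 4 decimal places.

Balanced accuracy = mean of per-class recall.
  bearing: recall = 356/541 = 0.65804
  gear: recall = 214/254 = 0.84252
  imbalance: recall = 351/604 = 0.58113
Mean = (0.65804 + 0.84252 + 0.58113) / 3 = 0.6939

0.6939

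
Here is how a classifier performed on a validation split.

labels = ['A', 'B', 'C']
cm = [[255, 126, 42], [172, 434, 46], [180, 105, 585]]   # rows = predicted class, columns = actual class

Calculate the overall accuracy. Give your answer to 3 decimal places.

0.655

Accuracy = trace / total = (255+434+585=1274) / 1945 = 1274/1945 = 0.655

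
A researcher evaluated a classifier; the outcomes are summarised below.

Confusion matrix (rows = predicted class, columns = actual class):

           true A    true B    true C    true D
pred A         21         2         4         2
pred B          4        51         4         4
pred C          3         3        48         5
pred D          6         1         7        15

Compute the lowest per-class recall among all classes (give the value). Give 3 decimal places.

Per-class recall (TP/(TP+FN)):
  A: TP=21, FN=4+3+6=13 → 21/34 = 0.6176
  B: TP=51, FN=2+3+1=6 → 51/57 = 0.8947
  C: TP=48, FN=4+4+7=15 → 48/63 = 0.7619
  D: TP=15, FN=2+4+5=11 → 15/26 = 0.5769
Lowest is class 'D' with recall = 0.577.

0.577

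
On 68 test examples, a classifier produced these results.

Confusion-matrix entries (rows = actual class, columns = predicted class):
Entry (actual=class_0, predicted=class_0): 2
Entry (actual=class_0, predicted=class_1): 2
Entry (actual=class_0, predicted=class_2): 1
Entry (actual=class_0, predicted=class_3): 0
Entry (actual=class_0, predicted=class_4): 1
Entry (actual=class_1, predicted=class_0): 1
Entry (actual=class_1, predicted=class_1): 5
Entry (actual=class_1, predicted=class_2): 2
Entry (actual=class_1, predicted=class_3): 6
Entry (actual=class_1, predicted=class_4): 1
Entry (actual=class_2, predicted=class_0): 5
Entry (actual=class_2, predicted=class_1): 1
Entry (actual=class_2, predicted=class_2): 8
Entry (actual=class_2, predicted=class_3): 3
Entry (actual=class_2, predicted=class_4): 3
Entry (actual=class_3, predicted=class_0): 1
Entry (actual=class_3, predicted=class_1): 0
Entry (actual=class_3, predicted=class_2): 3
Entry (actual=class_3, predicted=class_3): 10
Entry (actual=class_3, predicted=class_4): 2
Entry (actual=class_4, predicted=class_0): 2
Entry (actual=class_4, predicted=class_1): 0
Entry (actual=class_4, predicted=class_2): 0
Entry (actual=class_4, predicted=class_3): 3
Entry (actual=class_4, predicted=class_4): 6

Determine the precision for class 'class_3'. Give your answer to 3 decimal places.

0.455

Take TP from the diagonal, FP from the rest of the 'class_3' prediction marginal, FN from the rest of the 'class_3' actual marginal.
precision = TP/(TP+FP).
class_3: TP=10, FP=0+6+3+3=12 → 10/22 = 0.4545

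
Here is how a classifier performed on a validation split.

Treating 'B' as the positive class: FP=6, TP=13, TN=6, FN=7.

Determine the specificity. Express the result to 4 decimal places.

0.5000

Specificity = TN/(TN+FP) = 6/(6+6) = 0.5000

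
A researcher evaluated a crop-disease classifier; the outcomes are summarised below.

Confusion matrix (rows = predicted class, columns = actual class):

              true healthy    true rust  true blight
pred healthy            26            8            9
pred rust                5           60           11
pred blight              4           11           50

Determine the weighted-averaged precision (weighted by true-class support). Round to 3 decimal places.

0.747

Per-class precision (TP/(TP+FP)):
  healthy: TP=26, FP=8+9=17 → 26/43 = 0.6047
  rust: TP=60, FP=5+11=16 → 60/76 = 0.7895
  blight: TP=50, FP=4+11=15 → 50/65 = 0.7692
Weighted-precision = Σ (supportᵢ/N)·precisionᵢ with N=184: (35/184)·0.6047 + (79/184)·0.7895 + (70/184)·0.7692 = 0.747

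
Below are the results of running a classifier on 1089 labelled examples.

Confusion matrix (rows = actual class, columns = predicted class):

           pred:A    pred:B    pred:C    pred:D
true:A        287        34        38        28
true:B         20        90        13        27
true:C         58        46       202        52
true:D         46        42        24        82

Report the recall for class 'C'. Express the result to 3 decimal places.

0.564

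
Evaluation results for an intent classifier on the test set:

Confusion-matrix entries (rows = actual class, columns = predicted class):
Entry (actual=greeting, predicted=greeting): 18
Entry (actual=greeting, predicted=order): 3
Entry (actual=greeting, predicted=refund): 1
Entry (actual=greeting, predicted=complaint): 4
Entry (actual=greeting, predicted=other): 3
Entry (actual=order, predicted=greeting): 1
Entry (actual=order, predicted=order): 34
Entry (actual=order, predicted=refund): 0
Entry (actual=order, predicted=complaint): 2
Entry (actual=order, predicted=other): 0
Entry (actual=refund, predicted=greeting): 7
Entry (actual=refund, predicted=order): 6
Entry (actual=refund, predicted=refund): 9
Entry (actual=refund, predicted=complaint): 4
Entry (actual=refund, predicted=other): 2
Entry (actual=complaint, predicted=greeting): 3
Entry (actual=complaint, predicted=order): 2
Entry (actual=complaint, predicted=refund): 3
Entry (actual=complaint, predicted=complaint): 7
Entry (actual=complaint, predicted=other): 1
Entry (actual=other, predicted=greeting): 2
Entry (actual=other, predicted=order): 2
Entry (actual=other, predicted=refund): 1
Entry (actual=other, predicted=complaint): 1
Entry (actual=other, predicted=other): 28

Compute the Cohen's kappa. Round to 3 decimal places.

0.575

Observed agreement pₒ = trace/N = 96/144 = 0.6667
Expected agreement pₑ = Σ (rowᵢ·colᵢ)/N² = (29·31 + 37·47 + 28·14 + 16·18 + 34·34)/144² = 0.2158
κ = (pₒ − pₑ)/(1 − pₑ) = (0.6667 − 0.2158)/(1 − 0.2158) = 0.575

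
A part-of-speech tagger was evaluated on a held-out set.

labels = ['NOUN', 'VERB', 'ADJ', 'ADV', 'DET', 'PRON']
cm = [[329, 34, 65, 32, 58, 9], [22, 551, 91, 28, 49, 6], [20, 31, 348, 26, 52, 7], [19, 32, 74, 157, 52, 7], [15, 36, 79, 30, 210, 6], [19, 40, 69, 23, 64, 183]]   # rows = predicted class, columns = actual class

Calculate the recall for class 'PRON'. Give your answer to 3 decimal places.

0.839

Treat 'PRON' as positive and all other classes as negative.
recall = TP/(TP+FN).
PRON: TP=183, FN=9+6+7+7+6=35 → 183/218 = 0.8394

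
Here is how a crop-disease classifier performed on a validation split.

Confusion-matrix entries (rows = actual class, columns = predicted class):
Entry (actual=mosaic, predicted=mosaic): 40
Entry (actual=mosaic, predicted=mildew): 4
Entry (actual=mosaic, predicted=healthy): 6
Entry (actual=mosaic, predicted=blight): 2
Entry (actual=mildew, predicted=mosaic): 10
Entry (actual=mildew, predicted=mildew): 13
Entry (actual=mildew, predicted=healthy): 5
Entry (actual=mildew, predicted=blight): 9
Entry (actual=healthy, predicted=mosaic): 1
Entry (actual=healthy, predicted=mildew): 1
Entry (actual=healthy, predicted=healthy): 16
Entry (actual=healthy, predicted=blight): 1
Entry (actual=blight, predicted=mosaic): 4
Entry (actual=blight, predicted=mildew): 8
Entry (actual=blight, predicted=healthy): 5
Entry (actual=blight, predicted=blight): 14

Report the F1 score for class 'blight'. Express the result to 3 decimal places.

0.491

Treat 'blight' as positive and all other classes as negative.
F1 score = 2·TP/(2·TP+FP+FN).
blight: TP=14, FP=2+9+1=12, FN=4+8+5=17 → 28/57 = 0.4912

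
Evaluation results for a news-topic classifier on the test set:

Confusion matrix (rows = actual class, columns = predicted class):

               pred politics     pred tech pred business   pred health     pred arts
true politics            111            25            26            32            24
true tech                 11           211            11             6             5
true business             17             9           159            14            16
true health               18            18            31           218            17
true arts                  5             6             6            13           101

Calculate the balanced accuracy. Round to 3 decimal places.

0.721

Balanced accuracy = mean of per-class recall.
  politics: recall = 111/218 = 0.5092
  tech: recall = 211/244 = 0.8648
  business: recall = 159/215 = 0.7395
  health: recall = 218/302 = 0.7219
  arts: recall = 101/131 = 0.7710
Mean = (0.5092 + 0.8648 + 0.7395 + 0.7219 + 0.7710) / 5 = 0.721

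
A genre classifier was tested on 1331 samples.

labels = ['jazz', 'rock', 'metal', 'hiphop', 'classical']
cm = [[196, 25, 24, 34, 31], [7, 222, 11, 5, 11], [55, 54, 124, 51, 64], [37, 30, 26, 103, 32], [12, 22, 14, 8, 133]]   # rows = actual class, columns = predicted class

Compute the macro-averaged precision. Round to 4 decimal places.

Per-class precision (TP/(TP+FP)):
  jazz: TP=196, FP=7+55+37+12=111 → 196/307 = 0.63844
  rock: TP=222, FP=25+54+30+22=131 → 222/353 = 0.62890
  metal: TP=124, FP=24+11+26+14=75 → 124/199 = 0.62312
  hiphop: TP=103, FP=34+5+51+8=98 → 103/201 = 0.51244
  classical: TP=133, FP=31+11+64+32=138 → 133/271 = 0.49077
Macro-precision = mean = (0.63844 + 0.62890 + 0.62312 + 0.51244 + 0.49077) / 5 = 0.5787

0.5787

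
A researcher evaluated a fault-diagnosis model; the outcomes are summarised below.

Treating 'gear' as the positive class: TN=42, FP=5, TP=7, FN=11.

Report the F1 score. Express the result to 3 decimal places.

0.467

Precision = TP/(TP+FP) = 7/12 = 0.5833
Recall = TP/(TP+FN) = 7/18 = 0.3889
F1 = 2·TP/(2·TP+FP+FN) = 14/30 = 0.467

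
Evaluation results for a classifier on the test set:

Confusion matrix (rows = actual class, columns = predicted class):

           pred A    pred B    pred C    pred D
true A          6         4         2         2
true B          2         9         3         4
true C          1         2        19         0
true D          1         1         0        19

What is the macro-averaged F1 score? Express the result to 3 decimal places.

Per-class F1 score (2·TP/(2·TP+FP+FN)):
  A: TP=6, FP=2+1+1=4, FN=4+2+2=8 → 12/24 = 0.5000
  B: TP=9, FP=4+2+1=7, FN=2+3+4=9 → 18/34 = 0.5294
  C: TP=19, FP=2+3+0=5, FN=1+2+0=3 → 38/46 = 0.8261
  D: TP=19, FP=2+4+0=6, FN=1+1+0=2 → 38/46 = 0.8261
Macro-F1 score = mean = (0.5000 + 0.5294 + 0.8261 + 0.8261) / 4 = 0.670

0.670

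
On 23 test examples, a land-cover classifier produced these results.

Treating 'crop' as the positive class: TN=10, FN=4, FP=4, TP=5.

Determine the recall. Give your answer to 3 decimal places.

0.556

Recall = TP/(TP+FN) = 5/(5+4) = 5/9 = 0.556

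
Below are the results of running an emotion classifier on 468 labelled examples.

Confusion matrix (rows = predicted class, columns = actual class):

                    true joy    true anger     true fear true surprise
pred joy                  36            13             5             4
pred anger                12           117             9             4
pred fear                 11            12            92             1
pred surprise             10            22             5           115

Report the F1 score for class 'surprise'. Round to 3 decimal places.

0.833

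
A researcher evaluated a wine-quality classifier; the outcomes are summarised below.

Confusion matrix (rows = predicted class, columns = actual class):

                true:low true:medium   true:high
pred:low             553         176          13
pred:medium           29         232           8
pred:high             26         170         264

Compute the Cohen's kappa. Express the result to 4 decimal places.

0.5647

Observed agreement pₒ = trace/N = 1049/1471 = 0.71312
Expected agreement pₑ = Σ (rowᵢ·colᵢ)/N² = (608·742 + 578·269 + 285·460)/1471² = 0.34093
κ = (pₒ − pₑ)/(1 − pₑ) = (0.71312 − 0.34093)/(1 − 0.34093) = 0.5647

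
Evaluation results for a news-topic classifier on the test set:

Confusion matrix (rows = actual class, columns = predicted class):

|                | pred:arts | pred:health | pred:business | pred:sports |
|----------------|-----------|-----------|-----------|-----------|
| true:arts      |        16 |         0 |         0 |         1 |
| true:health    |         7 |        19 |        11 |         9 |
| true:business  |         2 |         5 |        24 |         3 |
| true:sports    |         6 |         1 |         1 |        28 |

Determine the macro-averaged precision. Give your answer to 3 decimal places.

0.656

Per-class precision (TP/(TP+FP)):
  arts: TP=16, FP=7+2+6=15 → 16/31 = 0.5161
  health: TP=19, FP=0+5+1=6 → 19/25 = 0.7600
  business: TP=24, FP=0+11+1=12 → 24/36 = 0.6667
  sports: TP=28, FP=1+9+3=13 → 28/41 = 0.6829
Macro-precision = mean = (0.5161 + 0.7600 + 0.6667 + 0.6829) / 4 = 0.656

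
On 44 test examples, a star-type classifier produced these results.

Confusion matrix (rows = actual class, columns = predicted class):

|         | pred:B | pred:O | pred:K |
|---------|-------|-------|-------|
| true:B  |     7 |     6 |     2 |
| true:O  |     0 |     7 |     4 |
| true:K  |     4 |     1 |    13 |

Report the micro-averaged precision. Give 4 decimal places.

0.6136

Micro-averaging pools counts across classes: ΣTP=27, ΣFP=17, ΣFN=17.
Micro-precision = TP/(TP+FP) on pooled counts = 0.6136 (equals overall accuracy in single-label multiclass).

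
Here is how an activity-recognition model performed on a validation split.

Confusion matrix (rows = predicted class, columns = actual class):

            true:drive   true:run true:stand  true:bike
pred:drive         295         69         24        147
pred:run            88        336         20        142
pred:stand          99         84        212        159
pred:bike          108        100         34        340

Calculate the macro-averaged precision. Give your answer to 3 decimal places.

0.523

Per-class precision (TP/(TP+FP)):
  drive: TP=295, FP=69+24+147=240 → 295/535 = 0.5514
  run: TP=336, FP=88+20+142=250 → 336/586 = 0.5734
  stand: TP=212, FP=99+84+159=342 → 212/554 = 0.3827
  bike: TP=340, FP=108+100+34=242 → 340/582 = 0.5842
Macro-precision = mean = (0.5514 + 0.5734 + 0.3827 + 0.5842) / 4 = 0.523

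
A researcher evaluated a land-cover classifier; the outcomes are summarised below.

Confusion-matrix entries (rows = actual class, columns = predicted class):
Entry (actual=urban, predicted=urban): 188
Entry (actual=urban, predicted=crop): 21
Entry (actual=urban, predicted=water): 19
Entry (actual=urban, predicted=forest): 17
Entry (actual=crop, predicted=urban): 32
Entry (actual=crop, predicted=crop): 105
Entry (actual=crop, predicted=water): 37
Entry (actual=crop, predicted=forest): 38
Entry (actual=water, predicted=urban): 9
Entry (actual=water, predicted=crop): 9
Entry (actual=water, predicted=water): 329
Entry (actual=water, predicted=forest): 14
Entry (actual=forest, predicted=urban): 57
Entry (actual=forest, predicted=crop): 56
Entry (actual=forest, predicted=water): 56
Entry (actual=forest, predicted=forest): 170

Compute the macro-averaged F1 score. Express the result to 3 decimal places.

0.659

Per-class F1 score (2·TP/(2·TP+FP+FN)):
  urban: TP=188, FP=32+9+57=98, FN=21+19+17=57 → 376/531 = 0.7081
  crop: TP=105, FP=21+9+56=86, FN=32+37+38=107 → 210/403 = 0.5211
  water: TP=329, FP=19+37+56=112, FN=9+9+14=32 → 658/802 = 0.8204
  forest: TP=170, FP=17+38+14=69, FN=57+56+56=169 → 340/578 = 0.5882
Macro-F1 score = mean = (0.7081 + 0.5211 + 0.8204 + 0.5882) / 4 = 0.659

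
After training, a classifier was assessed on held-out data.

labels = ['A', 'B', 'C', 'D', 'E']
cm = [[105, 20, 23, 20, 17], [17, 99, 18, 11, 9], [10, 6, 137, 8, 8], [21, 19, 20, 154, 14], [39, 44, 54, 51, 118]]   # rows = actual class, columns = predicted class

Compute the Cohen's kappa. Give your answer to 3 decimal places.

Observed agreement pₒ = trace/N = 613/1042 = 0.5883
Expected agreement pₑ = Σ (rowᵢ·colᵢ)/N² = (185·192 + 154·188 + 169·252 + 228·244 + 306·166)/1042² = 0.1966
κ = (pₒ − pₑ)/(1 − pₑ) = (0.5883 − 0.1966)/(1 − 0.1966) = 0.488

0.488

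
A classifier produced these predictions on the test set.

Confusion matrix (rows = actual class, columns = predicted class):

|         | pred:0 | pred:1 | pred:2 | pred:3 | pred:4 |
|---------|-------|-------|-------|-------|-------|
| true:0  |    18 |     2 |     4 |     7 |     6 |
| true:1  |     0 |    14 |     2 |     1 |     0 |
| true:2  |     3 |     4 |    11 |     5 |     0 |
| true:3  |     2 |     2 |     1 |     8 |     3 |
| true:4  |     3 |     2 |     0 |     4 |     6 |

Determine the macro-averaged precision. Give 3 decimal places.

Per-class precision (TP/(TP+FP)):
  0: TP=18, FP=0+3+2+3=8 → 18/26 = 0.6923
  1: TP=14, FP=2+4+2+2=10 → 14/24 = 0.5833
  2: TP=11, FP=4+2+1+0=7 → 11/18 = 0.6111
  3: TP=8, FP=7+1+5+4=17 → 8/25 = 0.3200
  4: TP=6, FP=6+0+0+3=9 → 6/15 = 0.4000
Macro-precision = mean = (0.6923 + 0.5833 + 0.6111 + 0.3200 + 0.4000) / 5 = 0.521

0.521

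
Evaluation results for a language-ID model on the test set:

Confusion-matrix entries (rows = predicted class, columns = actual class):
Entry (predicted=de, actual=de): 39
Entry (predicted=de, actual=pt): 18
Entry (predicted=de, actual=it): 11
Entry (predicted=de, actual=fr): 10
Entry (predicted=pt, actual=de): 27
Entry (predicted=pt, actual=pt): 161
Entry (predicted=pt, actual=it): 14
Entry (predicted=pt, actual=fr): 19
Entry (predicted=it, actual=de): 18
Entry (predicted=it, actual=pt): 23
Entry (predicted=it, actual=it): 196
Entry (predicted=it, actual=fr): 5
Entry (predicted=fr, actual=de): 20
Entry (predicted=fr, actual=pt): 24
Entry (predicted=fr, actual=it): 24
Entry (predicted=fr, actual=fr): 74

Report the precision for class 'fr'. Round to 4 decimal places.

Take TP from the diagonal, FP from the rest of the 'fr' prediction marginal, FN from the rest of the 'fr' actual marginal.
precision = TP/(TP+FP).
fr: TP=74, FP=20+24+24=68 → 74/142 = 0.52113

0.5211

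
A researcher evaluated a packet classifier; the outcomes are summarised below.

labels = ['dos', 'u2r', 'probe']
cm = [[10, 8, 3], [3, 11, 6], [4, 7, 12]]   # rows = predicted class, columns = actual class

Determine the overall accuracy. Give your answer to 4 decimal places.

0.5156

Accuracy = trace / total = (10+11+12=33) / 64 = 33/64 = 0.5156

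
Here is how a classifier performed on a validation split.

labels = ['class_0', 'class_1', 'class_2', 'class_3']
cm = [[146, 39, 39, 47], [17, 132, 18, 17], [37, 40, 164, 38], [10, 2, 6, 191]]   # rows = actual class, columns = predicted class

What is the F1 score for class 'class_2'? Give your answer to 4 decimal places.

Treat 'class_2' as positive and all other classes as negative.
F1 score = 2·TP/(2·TP+FP+FN).
class_2: TP=164, FP=39+18+6=63, FN=37+40+38=115 → 328/506 = 0.64822

0.6482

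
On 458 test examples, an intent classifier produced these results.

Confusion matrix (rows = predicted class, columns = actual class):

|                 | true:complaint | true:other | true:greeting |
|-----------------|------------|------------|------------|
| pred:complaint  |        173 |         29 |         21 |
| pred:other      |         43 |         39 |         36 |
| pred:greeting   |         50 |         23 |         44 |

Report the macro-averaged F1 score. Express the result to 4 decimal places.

Per-class F1 score (2·TP/(2·TP+FP+FN)):
  complaint: TP=173, FP=29+21=50, FN=43+50=93 → 346/489 = 0.70757
  other: TP=39, FP=43+36=79, FN=29+23=52 → 78/209 = 0.37321
  greeting: TP=44, FP=50+23=73, FN=21+36=57 → 88/218 = 0.40367
Macro-F1 score = mean = (0.70757 + 0.37321 + 0.40367) / 3 = 0.4948

0.4948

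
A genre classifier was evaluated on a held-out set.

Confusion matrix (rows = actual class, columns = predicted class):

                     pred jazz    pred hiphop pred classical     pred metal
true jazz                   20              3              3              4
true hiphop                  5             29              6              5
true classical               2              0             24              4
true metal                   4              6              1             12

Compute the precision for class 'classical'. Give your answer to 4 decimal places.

0.7059

One-vs-rest for 'classical': TP = diagonal; FP = other classes predicted 'classical'; FN = 'classical' predicted as other.
precision = TP/(TP+FP).
classical: TP=24, FP=3+6+1=10 → 24/34 = 0.70588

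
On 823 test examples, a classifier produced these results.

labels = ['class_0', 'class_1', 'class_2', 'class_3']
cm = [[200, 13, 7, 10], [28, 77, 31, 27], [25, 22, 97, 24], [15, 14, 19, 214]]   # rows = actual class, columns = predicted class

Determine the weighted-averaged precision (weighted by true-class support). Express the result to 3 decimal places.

Per-class precision (TP/(TP+FP)):
  class_0: TP=200, FP=28+25+15=68 → 200/268 = 0.7463
  class_1: TP=77, FP=13+22+14=49 → 77/126 = 0.6111
  class_2: TP=97, FP=7+31+19=57 → 97/154 = 0.6299
  class_3: TP=214, FP=10+27+24=61 → 214/275 = 0.7782
Weighted-precision = Σ (supportᵢ/N)·precisionᵢ with N=823: (230/823)·0.7463 + (163/823)·0.6111 + (168/823)·0.6299 + (262/823)·0.7782 = 0.706

0.706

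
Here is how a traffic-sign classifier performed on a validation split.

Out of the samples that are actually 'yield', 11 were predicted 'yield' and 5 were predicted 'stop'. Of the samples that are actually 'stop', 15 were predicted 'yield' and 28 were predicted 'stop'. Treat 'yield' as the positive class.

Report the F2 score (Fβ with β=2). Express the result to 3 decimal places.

Fβ = (1+β²)·TP / ((1+β²)·TP + β²·FN + FP), with β²=4
= 5·11 / (5·11 + 4·5 + 15) = 0.611

0.611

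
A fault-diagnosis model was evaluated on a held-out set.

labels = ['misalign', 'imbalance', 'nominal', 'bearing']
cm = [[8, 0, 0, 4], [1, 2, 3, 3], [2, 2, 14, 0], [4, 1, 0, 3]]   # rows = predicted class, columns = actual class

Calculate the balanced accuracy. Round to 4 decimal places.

Balanced accuracy = mean of per-class recall.
  misalign: recall = 8/15 = 0.53333
  imbalance: recall = 2/5 = 0.40000
  nominal: recall = 14/17 = 0.82353
  bearing: recall = 3/10 = 0.30000
Mean = (0.53333 + 0.40000 + 0.82353 + 0.30000) / 4 = 0.5142

0.5142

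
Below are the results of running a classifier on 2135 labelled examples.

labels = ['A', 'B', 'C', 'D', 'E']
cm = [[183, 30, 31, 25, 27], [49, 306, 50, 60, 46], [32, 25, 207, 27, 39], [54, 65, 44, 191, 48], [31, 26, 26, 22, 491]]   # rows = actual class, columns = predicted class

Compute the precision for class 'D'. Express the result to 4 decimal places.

0.5877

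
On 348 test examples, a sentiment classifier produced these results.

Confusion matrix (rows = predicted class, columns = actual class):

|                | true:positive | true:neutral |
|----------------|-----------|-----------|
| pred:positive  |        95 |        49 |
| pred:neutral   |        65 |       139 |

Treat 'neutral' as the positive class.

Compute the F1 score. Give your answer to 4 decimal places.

0.7092

Precision = TP/(TP+FP) = 139/204 = 0.6814
Recall = TP/(TP+FN) = 139/188 = 0.7394
F1 = 2·TP/(2·TP+FP+FN) = 278/392 = 0.7092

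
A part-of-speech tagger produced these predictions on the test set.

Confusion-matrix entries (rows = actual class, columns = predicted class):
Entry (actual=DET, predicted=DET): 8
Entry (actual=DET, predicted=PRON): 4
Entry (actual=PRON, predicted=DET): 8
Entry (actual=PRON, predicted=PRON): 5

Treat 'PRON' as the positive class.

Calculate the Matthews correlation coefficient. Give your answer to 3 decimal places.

0.053

MCC = (TP·TN − FP·FN) / √((TP+FP)(TP+FN)(TN+FP)(TN+FN))
Numerator = 5·8 − 4·8 = 8
Denominator = √(9·13·12·16) = √22464 = 149.8800
MCC = 8 / 149.8800 = 0.053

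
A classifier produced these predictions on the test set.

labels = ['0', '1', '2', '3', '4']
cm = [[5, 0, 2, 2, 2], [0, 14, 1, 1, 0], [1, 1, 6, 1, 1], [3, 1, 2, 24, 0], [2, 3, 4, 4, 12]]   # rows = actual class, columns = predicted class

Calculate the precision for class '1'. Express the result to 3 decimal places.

0.737

Treat '1' as positive and all other classes as negative.
precision = TP/(TP+FP).
1: TP=14, FP=0+1+1+3=5 → 14/19 = 0.7368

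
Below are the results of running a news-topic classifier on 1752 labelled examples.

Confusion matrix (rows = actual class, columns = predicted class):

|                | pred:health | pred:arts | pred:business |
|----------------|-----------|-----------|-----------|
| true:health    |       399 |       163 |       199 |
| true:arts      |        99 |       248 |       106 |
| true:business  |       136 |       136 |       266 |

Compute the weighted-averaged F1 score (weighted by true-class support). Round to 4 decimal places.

Per-class F1 score (2·TP/(2·TP+FP+FN)):
  health: TP=399, FP=99+136=235, FN=163+199=362 → 798/1395 = 0.57204
  arts: TP=248, FP=163+136=299, FN=99+106=205 → 496/1000 = 0.49600
  business: TP=266, FP=199+106=305, FN=136+136=272 → 532/1109 = 0.47971
Weighted-F1 score = Σ (supportᵢ/N)·F1 scoreᵢ with N=1752: (761/1752)·0.57204 + (453/1752)·0.49600 + (538/1752)·0.47971 = 0.5240

0.5240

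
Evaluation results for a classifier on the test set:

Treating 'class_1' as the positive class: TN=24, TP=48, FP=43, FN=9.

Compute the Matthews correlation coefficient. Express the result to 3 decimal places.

0.226

MCC = (TP·TN − FP·FN) / √((TP+FP)(TP+FN)(TN+FP)(TN+FN))
Numerator = 48·24 − 43·9 = 765
Denominator = √(91·57·67·33) = √11468457 = 3386.5110
MCC = 765 / 3386.5110 = 0.226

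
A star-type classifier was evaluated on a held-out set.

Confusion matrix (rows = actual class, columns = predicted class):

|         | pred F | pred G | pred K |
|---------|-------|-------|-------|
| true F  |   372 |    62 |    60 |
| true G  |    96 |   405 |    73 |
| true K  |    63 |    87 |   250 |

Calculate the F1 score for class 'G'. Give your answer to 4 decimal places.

0.7181

Treat 'G' as positive and all other classes as negative.
F1 score = 2·TP/(2·TP+FP+FN).
G: TP=405, FP=62+87=149, FN=96+73=169 → 810/1128 = 0.71809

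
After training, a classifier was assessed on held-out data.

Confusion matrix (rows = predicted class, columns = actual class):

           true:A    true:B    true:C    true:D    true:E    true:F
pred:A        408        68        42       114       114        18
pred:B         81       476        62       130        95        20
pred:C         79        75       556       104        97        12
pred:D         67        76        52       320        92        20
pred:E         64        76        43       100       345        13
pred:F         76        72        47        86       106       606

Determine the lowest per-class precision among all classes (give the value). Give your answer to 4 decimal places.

0.5104

Per-class precision (TP/(TP+FP)):
  A: TP=408, FP=68+42+114+114+18=356 → 408/764 = 0.53403
  B: TP=476, FP=81+62+130+95+20=388 → 476/864 = 0.55093
  C: TP=556, FP=79+75+104+97+12=367 → 556/923 = 0.60238
  D: TP=320, FP=67+76+52+92+20=307 → 320/627 = 0.51037
  E: TP=345, FP=64+76+43+100+13=296 → 345/641 = 0.53822
  F: TP=606, FP=76+72+47+86+106=387 → 606/993 = 0.61027
Lowest is class 'D' with precision = 0.5104.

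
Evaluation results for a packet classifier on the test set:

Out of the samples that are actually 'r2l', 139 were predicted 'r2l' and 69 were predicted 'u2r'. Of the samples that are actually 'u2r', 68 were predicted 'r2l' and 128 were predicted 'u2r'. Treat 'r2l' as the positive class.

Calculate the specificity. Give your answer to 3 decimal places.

Specificity = TN/(TN+FP) = 128/(128+68) = 0.653

0.653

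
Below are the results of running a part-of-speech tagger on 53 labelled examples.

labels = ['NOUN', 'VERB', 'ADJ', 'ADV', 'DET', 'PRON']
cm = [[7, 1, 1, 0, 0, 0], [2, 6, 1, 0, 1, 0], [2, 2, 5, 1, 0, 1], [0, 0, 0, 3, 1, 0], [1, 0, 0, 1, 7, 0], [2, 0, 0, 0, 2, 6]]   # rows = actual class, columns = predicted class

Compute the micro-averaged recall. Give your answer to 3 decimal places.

0.642

Micro-averaging pools counts across classes: ΣTP=34, ΣFP=19, ΣFN=19.
Micro-recall = TP/(TP+FN) on pooled counts = 0.642 (equals overall accuracy in single-label multiclass).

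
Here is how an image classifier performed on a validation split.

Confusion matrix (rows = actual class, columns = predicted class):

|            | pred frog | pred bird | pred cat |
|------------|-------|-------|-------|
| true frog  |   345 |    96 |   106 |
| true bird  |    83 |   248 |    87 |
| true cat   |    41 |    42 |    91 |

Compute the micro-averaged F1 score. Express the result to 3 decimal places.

0.601

Micro-averaging pools counts across classes: ΣTP=684, ΣFP=455, ΣFN=455.
Micro-F1 score = 2·TP/(2·TP+FP+FN) on pooled counts = 0.601 (equals overall accuracy in single-label multiclass).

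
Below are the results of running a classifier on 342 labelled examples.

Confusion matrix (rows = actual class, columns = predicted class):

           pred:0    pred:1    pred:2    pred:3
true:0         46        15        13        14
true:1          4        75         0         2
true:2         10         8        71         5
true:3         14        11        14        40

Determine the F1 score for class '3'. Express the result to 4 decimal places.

One-vs-rest for '3': TP = diagonal; FP = other classes predicted '3'; FN = '3' predicted as other.
F1 score = 2·TP/(2·TP+FP+FN).
3: TP=40, FP=14+2+5=21, FN=14+11+14=39 → 80/140 = 0.57143

0.5714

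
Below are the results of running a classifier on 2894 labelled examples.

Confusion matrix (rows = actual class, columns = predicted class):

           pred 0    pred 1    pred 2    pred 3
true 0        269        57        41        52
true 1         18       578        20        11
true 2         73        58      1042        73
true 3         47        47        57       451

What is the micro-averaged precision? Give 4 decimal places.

0.8086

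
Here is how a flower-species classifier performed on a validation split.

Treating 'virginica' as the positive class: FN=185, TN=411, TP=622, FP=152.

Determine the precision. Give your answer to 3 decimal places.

0.804

Precision = TP/(TP+FP) = 622/(622+152) = 622/774 = 0.804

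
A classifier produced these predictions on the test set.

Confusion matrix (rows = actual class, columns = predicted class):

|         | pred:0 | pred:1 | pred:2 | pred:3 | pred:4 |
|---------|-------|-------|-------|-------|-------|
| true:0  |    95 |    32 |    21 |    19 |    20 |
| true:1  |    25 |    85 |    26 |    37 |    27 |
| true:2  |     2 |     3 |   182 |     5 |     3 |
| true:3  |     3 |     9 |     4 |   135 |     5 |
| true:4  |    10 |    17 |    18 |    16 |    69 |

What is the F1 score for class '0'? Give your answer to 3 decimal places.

Take TP from the diagonal, FP from the rest of the '0' prediction marginal, FN from the rest of the '0' actual marginal.
F1 score = 2·TP/(2·TP+FP+FN).
0: TP=95, FP=25+2+3+10=40, FN=32+21+19+20=92 → 190/322 = 0.5901

0.590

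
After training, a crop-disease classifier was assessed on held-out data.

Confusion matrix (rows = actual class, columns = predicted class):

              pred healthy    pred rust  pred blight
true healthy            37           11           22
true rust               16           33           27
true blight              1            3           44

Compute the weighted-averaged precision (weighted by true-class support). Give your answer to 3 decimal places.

Per-class precision (TP/(TP+FP)):
  healthy: TP=37, FP=16+1=17 → 37/54 = 0.6852
  rust: TP=33, FP=11+3=14 → 33/47 = 0.7021
  blight: TP=44, FP=22+27=49 → 44/93 = 0.4731
Weighted-precision = Σ (supportᵢ/N)·precisionᵢ with N=194: (70/194)·0.6852 + (76/194)·0.7021 + (48/194)·0.4731 = 0.639

0.639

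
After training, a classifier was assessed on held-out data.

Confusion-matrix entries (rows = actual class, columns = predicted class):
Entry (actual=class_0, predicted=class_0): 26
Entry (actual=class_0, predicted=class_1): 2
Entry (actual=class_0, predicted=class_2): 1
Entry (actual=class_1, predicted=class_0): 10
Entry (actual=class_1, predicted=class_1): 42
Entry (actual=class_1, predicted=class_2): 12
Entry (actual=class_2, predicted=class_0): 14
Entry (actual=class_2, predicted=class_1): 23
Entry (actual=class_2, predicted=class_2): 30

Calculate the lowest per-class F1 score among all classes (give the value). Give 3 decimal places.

0.545

Per-class F1 score (2·TP/(2·TP+FP+FN)):
  class_0: TP=26, FP=10+14=24, FN=2+1=3 → 52/79 = 0.6582
  class_1: TP=42, FP=2+23=25, FN=10+12=22 → 84/131 = 0.6412
  class_2: TP=30, FP=1+12=13, FN=14+23=37 → 60/110 = 0.5455
Lowest is class 'class_2' with F1 score = 0.545.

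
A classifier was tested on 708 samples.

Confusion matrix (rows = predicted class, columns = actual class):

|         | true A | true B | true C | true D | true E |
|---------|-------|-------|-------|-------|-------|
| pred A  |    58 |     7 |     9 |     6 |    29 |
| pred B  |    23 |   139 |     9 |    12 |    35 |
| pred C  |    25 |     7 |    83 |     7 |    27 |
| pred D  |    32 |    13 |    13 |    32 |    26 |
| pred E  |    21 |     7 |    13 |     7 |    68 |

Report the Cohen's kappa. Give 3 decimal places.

0.417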